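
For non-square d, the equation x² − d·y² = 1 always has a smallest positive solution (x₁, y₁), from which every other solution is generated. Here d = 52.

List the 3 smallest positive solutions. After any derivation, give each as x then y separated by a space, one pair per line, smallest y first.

d=52: √d = [7; 4,1,2,1,4,14] (ℓ=6, even), read p_5/q_5
a_0=7:  p_0=7·1+0=7,  q_0=7·0+1=1
a_1=4:  p_1=4·7+1=29,  q_1=4·1+0=4
a_2=1:  p_2=1·29+7=36,  q_2=1·4+1=5
a_3=2:  p_3=2·36+29=101,  q_3=2·5+4=14
a_4=1:  p_4=1·101+36=137,  q_4=1·14+5=19
a_5=4:  p_5=4·137+101=649,  q_5=4·19+14=90
fundamental: x₁=649, y₁=90  (since 421201 − 52·8100 = 1)
(649+90√52)^2 = 842401 + 116820√52
(649+90√52)^3 = 1093435849 + 151632270√52

649 90
842401 116820
1093435849 151632270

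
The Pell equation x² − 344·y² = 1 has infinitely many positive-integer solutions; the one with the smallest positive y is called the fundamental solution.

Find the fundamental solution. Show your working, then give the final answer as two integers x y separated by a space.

10405 561

[18; 1,1,4,1,3,1,4,1,1,36] for √344; ℓ=10 ⇒ convergent index 9
i=0: a=18 ⇒ p=18, q=1
i=1: a=1 ⇒ p=19, q=1
i=2: a=1 ⇒ p=37, q=2
i=3: a=4 ⇒ p=167, q=9
i=4: a=1 ⇒ p=204, q=11
i=5: a=3 ⇒ p=779, q=42
i=6: a=1 ⇒ p=983, q=53
i=7: a=4 ⇒ p=4711, q=254
i=8: a=1 ⇒ p=5694, q=307
i=9: a=1 ⇒ p=10405, q=561
→ (10405, 561).  Check: 10405²=108264025, 344·561²=108264024, difference 1.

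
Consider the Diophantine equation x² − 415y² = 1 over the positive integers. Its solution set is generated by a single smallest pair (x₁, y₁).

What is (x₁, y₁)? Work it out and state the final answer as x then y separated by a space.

18412804 903849

√415 = [20; 2,1,2,4,6,…,1,2,40, …], period ℓ=16 (even) → k=15
a_0=20:  p_0=20·1+0=20,  q_0=20·0+1=1
a_1=2:  p_1=2·20+1=41,  q_1=2·1+0=2
a_2=1:  p_2=1·41+20=61,  q_2=1·2+1=3
…
a_4=4:  p_4=4·163+61=713,  q_4=4·8+3=35
a_5=6:  p_5=6·713+163=4441,  q_5=6·35+8=218
a_6=1:  p_6=1·4441+713=5154,  q_6=1·218+35=253
a_7=1:  p_7=1·5154+4441=9595,  q_7=1·253+218=471
a_8=3:  p_8=3·9595+5154=33939,  q_8=3·471+253=1666
a_9=1:  p_9=1·33939+9595=43534,  q_9=1·1666+471=2137
a_10=1:  p_10=1·43534+33939=77473,  q_10=1·2137+1666=3803
a_11=6:  p_11=6·77473+43534=508372,  q_11=6·3803+2137=24955
a_12=4:  p_12=4·508372+77473=2110961,  q_12=4·24955+3803=103623
a_13=2:  p_13=2·2110961+508372=4730294,  q_13=2·103623+24955=232201
a_14=1:  p_14=1·4730294+2110961=6841255,  q_14=1·232201+103623=335824
a_15=2:  p_15=2·6841255+4730294=18412804,  q_15=2·335824+232201=903849
(x₁, y₁) = (18412804, 903849);  18412804² − 415·903849² = 1 ✓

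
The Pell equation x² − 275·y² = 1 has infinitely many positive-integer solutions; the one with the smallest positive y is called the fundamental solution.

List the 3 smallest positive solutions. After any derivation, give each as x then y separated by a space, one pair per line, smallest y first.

199 12
79201 4776
31521799 1900836

√275 → a₀=16, period (1,1,2,1,1,32); ℓ=6 even so k=5
i=0: a=16 ⇒ p=16, q=1
i=1: a=1 ⇒ p=17, q=1
…
i=4: a=1 ⇒ p=116, q=7
i=5: a=1 ⇒ p=199, q=12
→ (199, 12).  Check: 199²=39601, 275·12²=39600, difference 1.
(x_2, y_2) = (199·199 + 275·12·12, 199·12 + 12·199) = (79201, 4776)
(x_3, y_3) = (199·79201 + 275·12·4776, 199·4776 + 12·79201) = (31521799, 1900836)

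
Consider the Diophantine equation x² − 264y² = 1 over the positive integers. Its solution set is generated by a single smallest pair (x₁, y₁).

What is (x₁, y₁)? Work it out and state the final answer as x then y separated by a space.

d=264: √d = [16; 4,32] (ℓ=2, even), read p_1/q_1
k=0  a_k=16  p_k/q_k = 16/1
k=1  a_k=4  p_k/q_k = 65/4
→ (65, 4).  Check: 65²=4225, 264·4²=4224, difference 1.

65 4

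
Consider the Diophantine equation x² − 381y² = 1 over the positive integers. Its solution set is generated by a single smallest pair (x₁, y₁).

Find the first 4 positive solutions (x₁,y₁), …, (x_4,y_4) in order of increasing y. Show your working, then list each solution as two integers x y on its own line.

√381 → a₀=19, period (1,1,12,1,1,38); ℓ=6 even so k=5
step 0: (19, 1)  from 19·(1,0) + (0,1)
…
step 4: (527, 27)  from 1·(488,25) + (39,2)
step 5: (1015, 52)  from 1·(527,27) + (488,25)
(x₁, y₁) = (1015, 52);  1015² − 381·52² = 1 ✓
k=2:  x_2 = 1015·1015+381·52·52 = 2060449,  y_2 = 1015·52+52·1015 = 105560
k=3:  x_3 = 1015·2060449+381·52·105560 = 4182710455,  y_3 = 1015·105560+52·2060449 = 214286748
k=4:  x_4 = 1015·4182710455+381·52·214286748 = 8490900163201,  y_4 = 1015·214286748+52·4182710455 = 435001992880

1015 52
2060449 105560
4182710455 214286748
8490900163201 435001992880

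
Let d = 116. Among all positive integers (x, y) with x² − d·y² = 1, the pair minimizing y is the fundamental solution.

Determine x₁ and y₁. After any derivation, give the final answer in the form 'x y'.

9801 910

√116 = [10; 1,3,2,1,4,1,2,3,1,20, …], period ℓ=10 (even) → k=9
a_0=10:  p_0=10·1+0=10,  q_0=10·0+1=1
…
a_2=3:  p_2=3·11+10=43,  q_2=3·1+1=4
…
a_4=1:  p_4=1·97+43=140,  q_4=1·9+4=13
…
a_6=1:  p_6=1·657+140=797,  q_6=1·61+13=74
a_7=2:  p_7=2·797+657=2251,  q_7=2·74+61=209
a_8=3:  p_8=3·2251+797=7550,  q_8=3·209+74=701
a_9=1:  p_9=1·7550+2251=9801,  q_9=1·701+209=910
(x₁, y₁) = (9801, 910);  9801² − 116·910² = 1 ✓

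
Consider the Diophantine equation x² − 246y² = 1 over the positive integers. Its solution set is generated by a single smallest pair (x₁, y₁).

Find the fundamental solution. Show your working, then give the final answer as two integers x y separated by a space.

[15; 1,2,5,1,14,1,5,2,1,30] for √246; ℓ=10 ⇒ convergent index 9
k=0  a_k=15  p_k/q_k = 15/1
…
k=3  a_k=5  p_k/q_k = 251/16
…
k=5  a_k=14  p_k/q_k = 4423/282
k=6  a_k=1  p_k/q_k = 4721/301
k=7  a_k=5  p_k/q_k = 28028/1787
k=8  a_k=2  p_k/q_k = 60777/3875
k=9  a_k=1  p_k/q_k = 88805/5662
→ (88805, 5662).  Check: 88805²=7886328025, 246·5662²=7886328024, difference 1.

88805 5662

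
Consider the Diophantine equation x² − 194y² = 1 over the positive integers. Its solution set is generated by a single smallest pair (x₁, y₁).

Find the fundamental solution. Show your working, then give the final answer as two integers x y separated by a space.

√194 = [13; 1,12,1,26, …], period ℓ=4 (even) → k=3
a_0=13:  p_0=13·1+0=13,  q_0=13·0+1=1
a_1=1:  p_1=1·13+1=14,  q_1=1·1+0=1
a_2=12:  p_2=12·14+13=181,  q_2=12·1+1=13
a_3=1:  p_3=1·181+14=195,  q_3=1·13+1=14
(x₁, y₁) = (195, 14);  195² − 194·14² = 1 ✓

195 14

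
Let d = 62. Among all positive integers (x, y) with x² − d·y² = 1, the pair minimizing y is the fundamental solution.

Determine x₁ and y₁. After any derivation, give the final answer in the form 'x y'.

63 8

√62 → a₀=7, period (1,6,1,14); ℓ=4 even so k=3
a_0=7:  p_0=7·1+0=7,  q_0=7·0+1=1
a_1=1:  p_1=1·7+1=8,  q_1=1·1+0=1
a_2=6:  p_2=6·8+7=55,  q_2=6·1+1=7
a_3=1:  p_3=1·55+8=63,  q_3=1·7+1=8
→ (63, 8).  Check: 63²=3969, 62·8²=3968, difference 1.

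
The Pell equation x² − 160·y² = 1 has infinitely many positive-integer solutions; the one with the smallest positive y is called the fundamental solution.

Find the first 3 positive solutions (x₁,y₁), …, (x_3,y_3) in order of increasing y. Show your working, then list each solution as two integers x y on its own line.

721 57
1039681 82194
1499219281 118523691

√160 → a₀=12, period (1,1,1,5,1,1,1,24); ℓ=8 even so k=7
a_0=12:  p_0=12·1+0=12,  q_0=12·0+1=1
a_1=1:  p_1=1·12+1=13,  q_1=1·1+0=1
…
a_6=1:  p_6=1·253+215=468,  q_6=1·20+17=37
a_7=1:  p_7=1·468+253=721,  q_7=1·37+20=57
fundamental: x₁=721, y₁=57  (since 519841 − 160·3249 = 1)
n=2: (721,57)∘(721,57) = (721·721+160·57·57, 721·57+57·721) = (1039681,82194)
n=3: (1039681,82194)∘(721,57) = (721·1039681+160·57·82194, 721·82194+57·1039681) = (1499219281,118523691)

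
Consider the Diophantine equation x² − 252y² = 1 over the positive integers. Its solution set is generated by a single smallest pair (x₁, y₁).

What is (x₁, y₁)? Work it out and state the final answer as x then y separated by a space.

127 8

√252 → a₀=15, period (1,6,1,30); ℓ=4 even so k=3
k=0  a_k=15  p_k/q_k = 15/1
…
k=2  a_k=6  p_k/q_k = 111/7
k=3  a_k=1  p_k/q_k = 127/8
→ (127, 8).  Check: 127²=16129, 252·8²=16128, difference 1.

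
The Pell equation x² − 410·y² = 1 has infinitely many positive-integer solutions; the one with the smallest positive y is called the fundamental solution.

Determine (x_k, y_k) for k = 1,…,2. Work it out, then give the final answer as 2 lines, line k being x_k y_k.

81 4
13121 648

√410 → a₀=20, period (4,40); ℓ=2 even so k=1
a_0=20:  p_0=20·1+0=20,  q_0=20·0+1=1
a_1=4:  p_1=4·20+1=81,  q_1=4·1+0=4
(x₁, y₁) = (81, 4);  81² − 410·4² = 1 ✓
(x_2, y_2) = (81·81 + 410·4·4, 81·4 + 4·81) = (13121, 648)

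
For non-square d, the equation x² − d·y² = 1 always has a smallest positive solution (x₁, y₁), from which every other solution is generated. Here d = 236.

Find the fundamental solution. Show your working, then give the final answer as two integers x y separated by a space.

561799 36570

√236 = [15; 2,1,3,5,1,6,1,5,3,1,2,30, …], period ℓ=12 (even) → k=11
k=0  a_k=15  p_k/q_k = 15/1
k=1  a_k=2  p_k/q_k = 31/2
…
k=3  a_k=3  p_k/q_k = 169/11
k=4  a_k=5  p_k/q_k = 891/58
…
k=8  a_k=5  p_k/q_k = 48806/3177
…
k=10  a_k=1  p_k/q_k = 203535/13249
k=11  a_k=2  p_k/q_k = 561799/36570
(x₁, y₁) = (561799, 36570);  561799² − 236·36570² = 1 ✓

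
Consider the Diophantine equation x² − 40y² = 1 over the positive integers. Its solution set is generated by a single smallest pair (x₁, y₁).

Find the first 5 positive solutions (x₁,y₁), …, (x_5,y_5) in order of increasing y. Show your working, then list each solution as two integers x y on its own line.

[6; 3,12] for √40; ℓ=2 ⇒ convergent index 1
i=0: a=6 ⇒ p=6, q=1
i=1: a=3 ⇒ p=19, q=3
→ (19, 3).  Check: 19²=361, 40·3²=360, difference 1.
n=2: (19,3)∘(19,3) = (19·19+40·3·3, 19·3+3·19) = (721,114)
n=3: (721,114)∘(19,3) = (19·721+40·3·114, 19·114+3·721) = (27379,4329)
n=4: (27379,4329)∘(19,3) = (19·27379+40·3·4329, 19·4329+3·27379) = (1039681,164388)
n=5: (1039681,164388)∘(19,3) = (19·1039681+40·3·164388, 19·164388+3·1039681) = (39480499,6242415)

19 3
721 114
27379 4329
1039681 164388
39480499 6242415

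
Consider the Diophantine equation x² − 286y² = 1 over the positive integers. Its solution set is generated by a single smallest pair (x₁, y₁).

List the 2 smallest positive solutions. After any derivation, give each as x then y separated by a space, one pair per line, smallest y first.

√286 → a₀=16, period (1,10,3,3,2,3,3,10,1,32); ℓ=10 even so k=9
i=0: a=16 ⇒ p=16, q=1
…
i=6: a=3 ⇒ p=15102, q=893
i=7: a=3 ⇒ p=49703, q=2939
i=8: a=10 ⇒ p=512132, q=30283
i=9: a=1 ⇒ p=561835, q=33222
(x₁, y₁) = (561835, 33222);  561835² − 286·33222² = 1 ✓
k=2:  x_2 = 561835·561835+286·33222·33222 = 631317134449,  y_2 = 561835·33222+33222·561835 = 37330564740

561835 33222
631317134449 37330564740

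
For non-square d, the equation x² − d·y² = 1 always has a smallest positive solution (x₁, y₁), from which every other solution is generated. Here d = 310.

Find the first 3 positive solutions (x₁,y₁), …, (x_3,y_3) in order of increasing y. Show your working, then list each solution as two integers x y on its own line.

848719 48204
1440647881921 81823301352
2445410459391369679 138889981000287972

√310 = [17; 1,1,1,1,5,…,1,1,34, …], period ℓ=16 (even) → k=15
k=0  a_k=17  p_k/q_k = 17/1
…
k=2  a_k=1  p_k/q_k = 35/2
k=3  a_k=1  p_k/q_k = 53/3
k=4  a_k=1  p_k/q_k = 88/5
…
k=7  a_k=1  p_k/q_k = 2060/117
k=8  a_k=2  p_k/q_k = 5687/323
k=9  a_k=1  p_k/q_k = 7747/440
…
k=11  a_k=5  p_k/q_k = 152387/8655
k=12  a_k=1  p_k/q_k = 181315/10298
k=13  a_k=1  p_k/q_k = 333702/18953
k=14  a_k=1  p_k/q_k = 515017/29251
k=15  a_k=1  p_k/q_k = 848719/48204
(x₁, y₁) = (848719, 48204);  848719² − 310·48204² = 1 ✓
k=2:  x_2 = 848719·848719+310·48204·48204 = 1440647881921,  y_2 = 848719·48204+48204·848719 = 81823301352
k=3:  x_3 = 848719·1440647881921+310·48204·81823301352 = 2445410459391369679,  y_3 = 848719·81823301352+48204·1440647881921 = 138889981000287972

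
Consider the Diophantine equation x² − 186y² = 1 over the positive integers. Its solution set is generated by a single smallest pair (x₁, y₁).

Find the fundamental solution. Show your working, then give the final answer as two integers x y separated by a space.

√186 = [13; 1,1,1,3,4,3,1,1,1,26, …], period ℓ=10 (even) → k=9
step 0: (13, 1)  from 13·(1,0) + (0,1)
step 1: (14, 1)  from 1·(13,1) + (1,0)
step 2: (27, 2)  from 1·(14,1) + (13,1)
…
step 4: (150, 11)  from 3·(41,3) + (27,2)
…
step 6: (2073, 152)  from 3·(641,47) + (150,11)
step 7: (2714, 199)  from 1·(2073,152) + (641,47)
step 8: (4787, 351)  from 1·(2714,199) + (2073,152)
step 9: (7501, 550)  from 1·(4787,351) + (2714,199)
(x₁, y₁) = (7501, 550);  7501² − 186·550² = 1 ✓

7501 550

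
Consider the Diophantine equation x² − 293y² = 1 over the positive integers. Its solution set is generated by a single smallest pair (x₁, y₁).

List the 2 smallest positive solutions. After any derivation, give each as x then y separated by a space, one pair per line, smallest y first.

12320649 719780
303596783562401 17736313474440

√293 = [17; 8,1,1,8,34, …], period ℓ=5 (odd) → k=9
a_0=17:  p_0=17·1+0=17,  q_0=17·0+1=1
…
a_3=1:  p_3=1·154+137=291,  q_3=1·9+8=17
a_4=8:  p_4=8·291+154=2482,  q_4=8·17+9=145
…
a_6=8:  p_6=8·84679+2482=679914,  q_6=8·4947+145=39721
…
a_8=1:  p_8=1·764593+679914=1444507,  q_8=1·44668+39721=84389
a_9=8:  p_9=8·1444507+764593=12320649,  q_9=8·84389+44668=719780
fundamental: x₁=12320649, y₁=719780  (since 151798391781201 − 293·518083248400 = 1)
(x_2, y_2) = (12320649·12320649 + 293·719780·719780, 12320649·719780 + 719780·12320649) = (303596783562401, 17736313474440)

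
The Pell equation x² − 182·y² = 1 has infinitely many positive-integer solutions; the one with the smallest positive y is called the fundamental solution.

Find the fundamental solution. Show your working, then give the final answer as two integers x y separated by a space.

27 2

√182 = [13; 2,26, …], period ℓ=2 (even) → k=1
a_0=13:  p_0=13·1+0=13,  q_0=13·0+1=1
a_1=2:  p_1=2·13+1=27,  q_1=2·1+0=2
→ (27, 2).  Check: 27²=729, 182·2²=728, difference 1.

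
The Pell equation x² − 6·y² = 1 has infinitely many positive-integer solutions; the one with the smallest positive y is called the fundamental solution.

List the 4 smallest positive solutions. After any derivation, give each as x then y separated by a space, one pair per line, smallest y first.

d=6: √d = [2; 2,4] (ℓ=2, even), read p_1/q_1
step 0: (2, 1)  from 2·(1,0) + (0,1)
step 1: (5, 2)  from 2·(2,1) + (1,0)
fundamental: x₁=5, y₁=2  (since 25 − 6·4 = 1)
n=2: (5,2)∘(5,2) = (5·5+6·2·2, 5·2+2·5) = (49,20)
n=3: (49,20)∘(5,2) = (5·49+6·2·20, 5·20+2·49) = (485,198)
n=4: (485,198)∘(5,2) = (5·485+6·2·198, 5·198+2·485) = (4801,1960)

5 2
49 20
485 198
4801 1960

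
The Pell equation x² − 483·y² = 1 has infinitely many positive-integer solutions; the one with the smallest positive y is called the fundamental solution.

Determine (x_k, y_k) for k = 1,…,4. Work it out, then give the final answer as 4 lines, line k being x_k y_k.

22 1
967 44
42526 1935
1870177 85096

d=483: √d = [21; 1,42] (ℓ=2, even), read p_1/q_1
step 0: (21, 1)  from 21·(1,0) + (0,1)
step 1: (22, 1)  from 1·(21,1) + (1,0)
(x₁, y₁) = (22, 1);  22² − 483·1² = 1 ✓
(22+1√483)^2 = 967 + 44√483
(22+1√483)^3 = 42526 + 1935√483
(22+1√483)^4 = 1870177 + 85096√483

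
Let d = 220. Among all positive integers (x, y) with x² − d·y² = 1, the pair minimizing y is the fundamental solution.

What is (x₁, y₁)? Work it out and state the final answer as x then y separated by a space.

89 6

√220 → a₀=14, period (1,4,1,28); ℓ=4 even so k=3
a_0=14:  p_0=14·1+0=14,  q_0=14·0+1=1
…
a_2=4:  p_2=4·15+14=74,  q_2=4·1+1=5
a_3=1:  p_3=1·74+15=89,  q_3=1·5+1=6
(x₁, y₁) = (89, 6);  89² − 220·6² = 1 ✓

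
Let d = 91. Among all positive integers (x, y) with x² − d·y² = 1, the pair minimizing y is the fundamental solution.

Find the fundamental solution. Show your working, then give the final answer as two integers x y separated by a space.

√91 → a₀=9, period (1,1,5,1,5,1,1,18); ℓ=8 even so k=7
a_0=9:  p_0=9·1+0=9,  q_0=9·0+1=1
a_1=1:  p_1=1·9+1=10,  q_1=1·1+0=1
…
a_5=5:  p_5=5·124+105=725,  q_5=5·13+11=76
a_6=1:  p_6=1·725+124=849,  q_6=1·76+13=89
a_7=1:  p_7=1·849+725=1574,  q_7=1·89+76=165
(x₁, y₁) = (1574, 165);  1574² − 91·165² = 1 ✓

1574 165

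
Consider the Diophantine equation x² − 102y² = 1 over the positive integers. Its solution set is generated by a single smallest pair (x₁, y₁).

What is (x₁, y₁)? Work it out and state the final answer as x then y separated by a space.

101 10

[10; 10,20] for √102; ℓ=2 ⇒ convergent index 1
a_0=10:  p_0=10·1+0=10,  q_0=10·0+1=1
a_1=10:  p_1=10·10+1=101,  q_1=10·1+0=10
fundamental: x₁=101, y₁=10  (since 10201 − 102·100 = 1)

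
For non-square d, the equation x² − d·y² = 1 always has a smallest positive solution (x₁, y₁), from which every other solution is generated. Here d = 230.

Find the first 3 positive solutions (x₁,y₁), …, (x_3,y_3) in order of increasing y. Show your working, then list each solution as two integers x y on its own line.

d=230: √d = [15; 6,30] (ℓ=2, even), read p_1/q_1
a_0=15:  p_0=15·1+0=15,  q_0=15·0+1=1
a_1=6:  p_1=6·15+1=91,  q_1=6·1+0=6
(x₁, y₁) = (91, 6);  91² − 230·6² = 1 ✓
k=2:  x_2 = 91·91+230·6·6 = 16561,  y_2 = 91·6+6·91 = 1092
k=3:  x_3 = 91·16561+230·6·1092 = 3014011,  y_3 = 91·1092+6·16561 = 198738

91 6
16561 1092
3014011 198738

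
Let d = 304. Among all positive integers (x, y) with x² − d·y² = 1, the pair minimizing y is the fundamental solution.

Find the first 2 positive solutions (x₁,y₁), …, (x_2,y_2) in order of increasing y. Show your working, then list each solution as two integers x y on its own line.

√304 = [17; 2,3,2,1,1,1,1,1,2,3,2,34, …], period ℓ=12 (even) → k=11
i=0: a=17 ⇒ p=17, q=1
…
i=2: a=3 ⇒ p=122, q=7
i=3: a=2 ⇒ p=279, q=16
…
i=5: a=1 ⇒ p=680, q=39
i=6: a=1 ⇒ p=1081, q=62
i=7: a=1 ⇒ p=1761, q=101
…
i=10: a=3 ⇒ p=25177, q=1444
i=11: a=2 ⇒ p=57799, q=3315
→ (57799, 3315).  Check: 57799²=3340724401, 304·3315²=3340724400, difference 1.
(57799+3315√304)^2 = 6681448801 + 383207370√304

57799 3315
6681448801 383207370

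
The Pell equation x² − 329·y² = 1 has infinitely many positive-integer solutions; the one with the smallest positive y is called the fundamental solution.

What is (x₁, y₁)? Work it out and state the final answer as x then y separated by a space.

2376415 131016

√329 → a₀=18, period (7,4,2,1,1,4,1,1,2,4,7,36); ℓ=12 even so k=11
k=0  a_k=18  p_k/q_k = 18/1
k=1  a_k=7  p_k/q_k = 127/7
…
k=4  a_k=1  p_k/q_k = 1705/94
k=5  a_k=1  p_k/q_k = 2884/159
…
k=7  a_k=1  p_k/q_k = 16125/889
…
k=10  a_k=4  p_k/q_k = 328794/18127
k=11  a_k=7  p_k/q_k = 2376415/131016
fundamental: x₁=2376415, y₁=131016  (since 5647348252225 − 329·17165192256 = 1)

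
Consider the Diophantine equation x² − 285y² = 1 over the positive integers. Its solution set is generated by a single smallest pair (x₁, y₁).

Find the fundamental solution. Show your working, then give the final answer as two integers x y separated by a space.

√285 → a₀=16, period (1,7,2,7,1,32); ℓ=6 even so k=5
step 0: (16, 1)  from 16·(1,0) + (0,1)
step 1: (17, 1)  from 1·(16,1) + (1,0)
…
step 3: (287, 17)  from 2·(135,8) + (17,1)
step 4: (2144, 127)  from 7·(287,17) + (135,8)
step 5: (2431, 144)  from 1·(2144,127) + (287,17)
fundamental: x₁=2431, y₁=144  (since 5909761 − 285·20736 = 1)

2431 144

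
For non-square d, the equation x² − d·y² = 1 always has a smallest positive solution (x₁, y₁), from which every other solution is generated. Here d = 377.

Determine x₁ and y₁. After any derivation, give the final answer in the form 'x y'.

233 12

[19; 2,2,2,38] for √377; ℓ=4 ⇒ convergent index 3
k=0  a_k=19  p_k/q_k = 19/1
k=1  a_k=2  p_k/q_k = 39/2
k=2  a_k=2  p_k/q_k = 97/5
k=3  a_k=2  p_k/q_k = 233/12
→ (233, 12).  Check: 233²=54289, 377·12²=54288, difference 1.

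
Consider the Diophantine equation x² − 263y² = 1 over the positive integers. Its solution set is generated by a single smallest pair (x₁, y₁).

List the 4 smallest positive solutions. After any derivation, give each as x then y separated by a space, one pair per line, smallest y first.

139128 8579
38713200767 2387158224
10772180392483224 664241098768765
2997423827252098776577 184829071176614315616

√263 → a₀=16, period (4,1,1,1,1,15,1,1,1,1,4,32); ℓ=12 even so k=11
i=0: a=16 ⇒ p=16, q=1
i=1: a=4 ⇒ p=65, q=4
…
i=3: a=1 ⇒ p=146, q=9
…
i=5: a=1 ⇒ p=373, q=23
i=6: a=15 ⇒ p=5822, q=359
…
i=8: a=1 ⇒ p=12017, q=741
i=9: a=1 ⇒ p=18212, q=1123
i=10: a=1 ⇒ p=30229, q=1864
i=11: a=4 ⇒ p=139128, q=8579
(x₁, y₁) = (139128, 8579);  139128² − 263·8579² = 1 ✓
k=2:  x_2 = 139128·139128+263·8579·8579 = 38713200767,  y_2 = 139128·8579+8579·139128 = 2387158224
k=3:  x_3 = 139128·38713200767+263·8579·2387158224 = 10772180392483224,  y_3 = 139128·2387158224+8579·38713200767 = 664241098768765
k=4:  x_4 = 139128·10772180392483224+263·8579·664241098768765 = 2997423827252098776577,  y_4 = 139128·664241098768765+8579·10772180392483224 = 184829071176614315616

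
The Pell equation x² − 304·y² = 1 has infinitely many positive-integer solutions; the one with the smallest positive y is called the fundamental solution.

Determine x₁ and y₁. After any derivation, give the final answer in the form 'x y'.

d=304: √d = [17; 2,3,2,1,1,1,1,1,2,3,2,34] (ℓ=12, even), read p_11/q_11
k=0  a_k=17  p_k/q_k = 17/1
k=1  a_k=2  p_k/q_k = 35/2
…
k=3  a_k=2  p_k/q_k = 279/16
k=4  a_k=1  p_k/q_k = 401/23
k=5  a_k=1  p_k/q_k = 680/39
…
k=9  a_k=2  p_k/q_k = 7445/427
k=10  a_k=3  p_k/q_k = 25177/1444
k=11  a_k=2  p_k/q_k = 57799/3315
(x₁, y₁) = (57799, 3315);  57799² − 304·3315² = 1 ✓

57799 3315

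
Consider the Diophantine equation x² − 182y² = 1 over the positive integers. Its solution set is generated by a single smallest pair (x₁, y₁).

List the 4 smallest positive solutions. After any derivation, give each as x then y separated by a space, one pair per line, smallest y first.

[13; 2,26] for √182; ℓ=2 ⇒ convergent index 1
step 0: (13, 1)  from 13·(1,0) + (0,1)
step 1: (27, 2)  from 2·(13,1) + (1,0)
fundamental: x₁=27, y₁=2  (since 729 − 182·4 = 1)
k=2:  x_2 = 27·27+182·2·2 = 1457,  y_2 = 27·2+2·27 = 108
k=3:  x_3 = 27·1457+182·2·108 = 78651,  y_3 = 27·108+2·1457 = 5830
k=4:  x_4 = 27·78651+182·2·5830 = 4245697,  y_4 = 27·5830+2·78651 = 314712

27 2
1457 108
78651 5830
4245697 314712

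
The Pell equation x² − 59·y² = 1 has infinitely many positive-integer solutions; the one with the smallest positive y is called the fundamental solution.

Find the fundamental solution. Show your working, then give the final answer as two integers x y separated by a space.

√59 → a₀=7, period (1,2,7,2,1,14); ℓ=6 even so k=5
step 0: (7, 1)  from 7·(1,0) + (0,1)
step 1: (8, 1)  from 1·(7,1) + (1,0)
step 2: (23, 3)  from 2·(8,1) + (7,1)
…
step 4: (361, 47)  from 2·(169,22) + (23,3)
step 5: (530, 69)  from 1·(361,47) + (169,22)
fundamental: x₁=530, y₁=69  (since 280900 − 59·4761 = 1)

530 69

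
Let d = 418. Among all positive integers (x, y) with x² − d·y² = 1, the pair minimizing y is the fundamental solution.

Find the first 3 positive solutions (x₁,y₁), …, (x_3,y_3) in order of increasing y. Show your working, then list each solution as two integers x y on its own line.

33857 1656
2292592897 112134384
155240635393601 7593067676520

√418 → a₀=20, period (2,4,20,4,2,40); ℓ=6 even so k=5
a_0=20:  p_0=20·1+0=20,  q_0=20·0+1=1
a_1=2:  p_1=2·20+1=41,  q_1=2·1+0=2
…
a_4=4:  p_4=4·3721+184=15068,  q_4=4·182+9=737
a_5=2:  p_5=2·15068+3721=33857,  q_5=2·737+182=1656
→ (33857, 1656).  Check: 33857²=1146296449, 418·1656²=1146296448, difference 1.
n=2: (33857,1656)∘(33857,1656) = (33857·33857+418·1656·1656, 33857·1656+1656·33857) = (2292592897,112134384)
n=3: (2292592897,112134384)∘(33857,1656) = (33857·2292592897+418·1656·112134384, 33857·112134384+1656·2292592897) = (155240635393601,7593067676520)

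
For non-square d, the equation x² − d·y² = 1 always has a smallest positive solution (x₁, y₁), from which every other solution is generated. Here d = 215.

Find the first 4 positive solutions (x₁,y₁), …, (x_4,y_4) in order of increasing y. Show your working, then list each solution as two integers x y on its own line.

44 3
3871 264
340604 23229
29969281 2043888

[14; 1,1,1,28] for √215; ℓ=4 ⇒ convergent index 3
k=0  a_k=14  p_k/q_k = 14/1
k=1  a_k=1  p_k/q_k = 15/1
k=2  a_k=1  p_k/q_k = 29/2
k=3  a_k=1  p_k/q_k = 44/3
→ (44, 3).  Check: 44²=1936, 215·3²=1935, difference 1.
(44+3√215)^2 = 3871 + 264√215
(44+3√215)^3 = 340604 + 23229√215
(44+3√215)^4 = 29969281 + 2043888√215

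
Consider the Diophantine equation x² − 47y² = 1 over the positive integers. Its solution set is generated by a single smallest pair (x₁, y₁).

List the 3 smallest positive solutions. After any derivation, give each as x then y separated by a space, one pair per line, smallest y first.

d=47: √d = [6; 1,5,1,12] (ℓ=4, even), read p_3/q_3
a_0=6:  p_0=6·1+0=6,  q_0=6·0+1=1
…
a_2=5:  p_2=5·7+6=41,  q_2=5·1+1=6
a_3=1:  p_3=1·41+7=48,  q_3=1·6+1=7
fundamental: x₁=48, y₁=7  (since 2304 − 47·49 = 1)
(48+7√47)^2 = 4607 + 672√47
(48+7√47)^3 = 442224 + 64505√47

48 7
4607 672
442224 64505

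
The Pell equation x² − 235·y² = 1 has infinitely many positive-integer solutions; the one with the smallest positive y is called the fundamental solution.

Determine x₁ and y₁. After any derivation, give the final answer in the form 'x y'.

√235 → a₀=15, period (3,30); ℓ=2 even so k=1
i=0: a=15 ⇒ p=15, q=1
i=1: a=3 ⇒ p=46, q=3
→ (46, 3).  Check: 46²=2116, 235·3²=2115, difference 1.

46 3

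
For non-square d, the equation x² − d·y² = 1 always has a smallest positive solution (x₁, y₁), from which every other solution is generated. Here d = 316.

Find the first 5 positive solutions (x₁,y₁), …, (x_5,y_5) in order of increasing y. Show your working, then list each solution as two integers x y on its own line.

d=316: √d = [17; 1,3,2,8,2,3,1,34] (ℓ=8, even), read p_7/q_7
step 0: (17, 1)  from 17·(1,0) + (0,1)
step 1: (18, 1)  from 1·(17,1) + (1,0)
step 2: (71, 4)  from 3·(18,1) + (17,1)
step 3: (160, 9)  from 2·(71,4) + (18,1)
step 4: (1351, 76)  from 8·(160,9) + (71,4)
step 5: (2862, 161)  from 2·(1351,76) + (160,9)
step 6: (9937, 559)  from 3·(2862,161) + (1351,76)
step 7: (12799, 720)  from 1·(9937,559) + (2862,161)
fundamental: x₁=12799, y₁=720  (since 163814401 − 316·518400 = 1)
k=2:  x_2 = 12799·12799+316·720·720 = 327628801,  y_2 = 12799·720+720·12799 = 18430560
k=3:  x_3 = 12799·327628801+316·720·18430560 = 8386642035199,  y_3 = 12799·18430560+720·327628801 = 471785474160
k=4:  x_4 = 12799·8386642035199+316·720·471785474160 = 214681262489395201,  y_4 = 12799·471785474160+720·8386642035199 = 12076764549117120
k=5:  x_5 = 12799·214681262489395201+316·720·12076764549117120 = 5495410948816896319999,  y_5 = 12799·12076764549117120+720·214681262489395201 = 309141018456514563600

12799 720
327628801 18430560
8386642035199 471785474160
214681262489395201 12076764549117120
5495410948816896319999 309141018456514563600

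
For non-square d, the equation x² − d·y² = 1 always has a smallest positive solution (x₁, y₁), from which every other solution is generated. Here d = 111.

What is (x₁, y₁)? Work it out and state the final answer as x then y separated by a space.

[10; 1,1,6,1,1,20] for √111; ℓ=6 ⇒ convergent index 5
a_0=10:  p_0=10·1+0=10,  q_0=10·0+1=1
a_1=1:  p_1=1·10+1=11,  q_1=1·1+0=1
a_2=1:  p_2=1·11+10=21,  q_2=1·1+1=2
…
a_4=1:  p_4=1·137+21=158,  q_4=1·13+2=15
a_5=1:  p_5=1·158+137=295,  q_5=1·15+13=28
fundamental: x₁=295, y₁=28  (since 87025 − 111·784 = 1)

295 28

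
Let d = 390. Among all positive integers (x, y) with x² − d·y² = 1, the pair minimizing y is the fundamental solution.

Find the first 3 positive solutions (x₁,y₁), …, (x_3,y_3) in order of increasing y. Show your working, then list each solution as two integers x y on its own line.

√390 = [19; 1,2,1,38, …], period ℓ=4 (even) → k=3
i=0: a=19 ⇒ p=19, q=1
i=1: a=1 ⇒ p=20, q=1
i=2: a=2 ⇒ p=59, q=3
i=3: a=1 ⇒ p=79, q=4
fundamental: x₁=79, y₁=4  (since 6241 − 390·16 = 1)
(79+4√390)^2 = 12481 + 632√390
(79+4√390)^3 = 1971919 + 99852√390

79 4
12481 632
1971919 99852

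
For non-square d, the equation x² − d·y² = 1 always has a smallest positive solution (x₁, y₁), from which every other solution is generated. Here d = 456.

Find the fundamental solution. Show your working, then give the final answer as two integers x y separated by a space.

1025 48

√456 → a₀=21, period (2,1,4,1,2,42); ℓ=6 even so k=5
i=0: a=21 ⇒ p=21, q=1
i=1: a=2 ⇒ p=43, q=2
i=2: a=1 ⇒ p=64, q=3
i=3: a=4 ⇒ p=299, q=14
i=4: a=1 ⇒ p=363, q=17
i=5: a=2 ⇒ p=1025, q=48
→ (1025, 48).  Check: 1025²=1050625, 456·48²=1050624, difference 1.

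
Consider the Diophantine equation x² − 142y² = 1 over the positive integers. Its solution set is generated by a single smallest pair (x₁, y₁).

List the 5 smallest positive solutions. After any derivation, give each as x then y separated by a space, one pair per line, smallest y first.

143 12
40897 3432
11696399 981540
3345129217 280717008
956695259663 80284082748

√142 → a₀=11, period (1,10,1,22); ℓ=4 even so k=3
a_0=11:  p_0=11·1+0=11,  q_0=11·0+1=1
a_1=1:  p_1=1·11+1=12,  q_1=1·1+0=1
a_2=10:  p_2=10·12+11=131,  q_2=10·1+1=11
a_3=1:  p_3=1·131+12=143,  q_3=1·11+1=12
(x₁, y₁) = (143, 12);  143² − 142·12² = 1 ✓
k=2:  x_2 = 143·143+142·12·12 = 40897,  y_2 = 143·12+12·143 = 3432
k=3:  x_3 = 143·40897+142·12·3432 = 11696399,  y_3 = 143·3432+12·40897 = 981540
k=4:  x_4 = 143·11696399+142·12·981540 = 3345129217,  y_4 = 143·981540+12·11696399 = 280717008
k=5:  x_5 = 143·3345129217+142·12·280717008 = 956695259663,  y_5 = 143·280717008+12·3345129217 = 80284082748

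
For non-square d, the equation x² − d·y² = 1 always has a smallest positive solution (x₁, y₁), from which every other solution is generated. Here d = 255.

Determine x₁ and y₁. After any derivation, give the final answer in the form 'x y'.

16 1

d=255: √d = [15; 1,30] (ℓ=2, even), read p_1/q_1
a_0=15:  p_0=15·1+0=15,  q_0=15·0+1=1
a_1=1:  p_1=1·15+1=16,  q_1=1·1+0=1
fundamental: x₁=16, y₁=1  (since 256 − 255·1 = 1)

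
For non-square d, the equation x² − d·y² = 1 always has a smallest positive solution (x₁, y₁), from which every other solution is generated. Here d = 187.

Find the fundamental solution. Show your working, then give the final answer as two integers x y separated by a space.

d=187: √d = [13; 1,2,13,2,1,26] (ℓ=6, even), read p_5/q_5
step 0: (13, 1)  from 13·(1,0) + (0,1)
step 1: (14, 1)  from 1·(13,1) + (1,0)
step 2: (41, 3)  from 2·(14,1) + (13,1)
step 3: (547, 40)  from 13·(41,3) + (14,1)
step 4: (1135, 83)  from 2·(547,40) + (41,3)
step 5: (1682, 123)  from 1·(1135,83) + (547,40)
fundamental: x₁=1682, y₁=123  (since 2829124 − 187·15129 = 1)

1682 123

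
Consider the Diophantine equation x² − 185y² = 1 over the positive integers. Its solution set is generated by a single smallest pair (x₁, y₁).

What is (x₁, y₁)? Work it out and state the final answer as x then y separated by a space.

9249 680

√185 = [13; 1,1,1,1,26, …], period ℓ=5 (odd) → k=9
k=0  a_k=13  p_k/q_k = 13/1
k=1  a_k=1  p_k/q_k = 14/1
…
k=5  a_k=26  p_k/q_k = 1809/133
k=6  a_k=1  p_k/q_k = 1877/138
k=7  a_k=1  p_k/q_k = 3686/271
k=8  a_k=1  p_k/q_k = 5563/409
k=9  a_k=1  p_k/q_k = 9249/680
(x₁, y₁) = (9249, 680);  9249² − 185·680² = 1 ✓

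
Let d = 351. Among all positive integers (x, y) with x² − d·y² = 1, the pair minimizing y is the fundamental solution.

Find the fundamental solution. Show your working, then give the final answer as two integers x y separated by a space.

62425 3332

√351 → a₀=18, period (1,2,1,3,2,2,2,3,1,2,1,36); ℓ=12 even so k=11
a_0=18:  p_0=18·1+0=18,  q_0=18·0+1=1
…
a_9=1:  p_9=1·12796+3747=16543,  q_9=1·683+200=883
a_10=2:  p_10=2·16543+12796=45882,  q_10=2·883+683=2449
a_11=1:  p_11=1·45882+16543=62425,  q_11=1·2449+883=3332
fundamental: x₁=62425, y₁=3332  (since 3896880625 − 351·11102224 = 1)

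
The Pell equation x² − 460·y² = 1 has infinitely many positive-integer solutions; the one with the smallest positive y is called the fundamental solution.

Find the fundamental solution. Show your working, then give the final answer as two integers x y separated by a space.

2535751 118230

d=460: √d = [21; 2,4,3,1,2,10,2,1,3,4,2,42] (ℓ=12, even), read p_11/q_11
a_0=21:  p_0=21·1+0=21,  q_0=21·0+1=1
a_1=2:  p_1=2·21+1=43,  q_1=2·1+0=2
a_2=4:  p_2=4·43+21=193,  q_2=4·2+1=9
a_3=3:  p_3=3·193+43=622,  q_3=3·9+2=29
a_4=1:  p_4=1·622+193=815,  q_4=1·29+9=38
…
a_7=2:  p_7=2·23335+2252=48922,  q_7=2·1088+105=2281
…
a_10=4:  p_10=4·265693+72257=1135029,  q_10=4·12388+3369=52921
a_11=2:  p_11=2·1135029+265693=2535751,  q_11=2·52921+12388=118230
fundamental: x₁=2535751, y₁=118230  (since 6430033134001 − 460·13978332900 = 1)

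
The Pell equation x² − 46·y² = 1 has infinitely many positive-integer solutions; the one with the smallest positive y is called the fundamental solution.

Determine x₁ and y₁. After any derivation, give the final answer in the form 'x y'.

24335 3588

d=46: √d = [6; 1,3,1,1,2,6,2,1,1,3,1,12] (ℓ=12, even), read p_11/q_11
k=0  a_k=6  p_k/q_k = 6/1
…
k=10  a_k=3  p_k/q_k = 19038/2807
k=11  a_k=1  p_k/q_k = 24335/3588
fundamental: x₁=24335, y₁=3588  (since 592192225 − 46·12873744 = 1)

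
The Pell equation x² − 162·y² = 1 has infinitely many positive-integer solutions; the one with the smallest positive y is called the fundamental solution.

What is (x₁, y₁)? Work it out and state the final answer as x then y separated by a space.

19601 1540

[12; 1,2,1,2,12,2,1,2,1,24] for √162; ℓ=10 ⇒ convergent index 9
a_0=12:  p_0=12·1+0=12,  q_0=12·0+1=1
a_1=1:  p_1=1·12+1=13,  q_1=1·1+0=1
…
a_3=1:  p_3=1·38+13=51,  q_3=1·3+1=4
a_4=2:  p_4=2·51+38=140,  q_4=2·4+3=11
a_5=12:  p_5=12·140+51=1731,  q_5=12·11+4=136
a_6=2:  p_6=2·1731+140=3602,  q_6=2·136+11=283
a_7=1:  p_7=1·3602+1731=5333,  q_7=1·283+136=419
a_8=2:  p_8=2·5333+3602=14268,  q_8=2·419+283=1121
a_9=1:  p_9=1·14268+5333=19601,  q_9=1·1121+419=1540
→ (19601, 1540).  Check: 19601²=384199201, 162·1540²=384199200, difference 1.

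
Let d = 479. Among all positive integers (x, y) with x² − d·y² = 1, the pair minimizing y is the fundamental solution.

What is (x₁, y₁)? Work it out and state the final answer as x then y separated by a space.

[21; 1,7,1,3,2,21,2,3,1,7,1,42] for √479; ℓ=12 ⇒ convergent index 11
step 0: (21, 1)  from 21·(1,0) + (0,1)
step 1: (22, 1)  from 1·(21,1) + (1,0)
…
step 5: (1729, 79)  from 2·(766,35) + (197,9)
step 6: (37075, 1694)  from 21·(1729,79) + (766,35)
…
step 8: (264712, 12095)  from 3·(75879,3467) + (37075,1694)
step 9: (340591, 15562)  from 1·(264712,12095) + (75879,3467)
step 10: (2648849, 121029)  from 7·(340591,15562) + (264712,12095)
step 11: (2989440, 136591)  from 1·(2648849,121029) + (340591,15562)
→ (2989440, 136591).  Check: 2989440²=8936751513600, 479·136591²=8936751513599, difference 1.

2989440 136591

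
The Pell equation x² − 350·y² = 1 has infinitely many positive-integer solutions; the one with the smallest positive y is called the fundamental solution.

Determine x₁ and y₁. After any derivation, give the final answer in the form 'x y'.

√350 → a₀=18, period (1,2,2,2,1,36); ℓ=6 even so k=5
i=0: a=18 ⇒ p=18, q=1
…
i=3: a=2 ⇒ p=131, q=7
i=4: a=2 ⇒ p=318, q=17
i=5: a=1 ⇒ p=449, q=24
→ (449, 24).  Check: 449²=201601, 350·24²=201600, difference 1.

449 24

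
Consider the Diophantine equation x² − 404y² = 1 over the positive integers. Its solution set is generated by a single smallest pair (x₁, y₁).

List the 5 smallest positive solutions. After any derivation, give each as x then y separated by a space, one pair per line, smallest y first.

201 10
80801 4020
32481801 1616030
13057603201 649640040
5249124005001 261153680050

[20; 10,40] for √404; ℓ=2 ⇒ convergent index 1
i=0: a=20 ⇒ p=20, q=1
i=1: a=10 ⇒ p=201, q=10
→ (201, 10).  Check: 201²=40401, 404·10²=40400, difference 1.
(x_2, y_2) = (201·201 + 404·10·10, 201·10 + 10·201) = (80801, 4020)
(x_3, y_3) = (201·80801 + 404·10·4020, 201·4020 + 10·80801) = (32481801, 1616030)
(x_4, y_4) = (201·32481801 + 404·10·1616030, 201·1616030 + 10·32481801) = (13057603201, 649640040)
(x_5, y_5) = (201·13057603201 + 404·10·649640040, 201·649640040 + 10·13057603201) = (5249124005001, 261153680050)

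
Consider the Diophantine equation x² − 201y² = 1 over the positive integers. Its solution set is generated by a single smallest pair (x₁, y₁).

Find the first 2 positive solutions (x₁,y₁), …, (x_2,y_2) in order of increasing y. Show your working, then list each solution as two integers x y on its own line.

515095 36332
530645718049 37428863080

[14; 5,1,1,1,2,…,1,5,28] for √201; ℓ=14 ⇒ convergent index 13
k=0  a_k=14  p_k/q_k = 14/1
k=1  a_k=5  p_k/q_k = 71/5
…
k=3  a_k=1  p_k/q_k = 156/11
k=4  a_k=1  p_k/q_k = 241/17
k=5  a_k=2  p_k/q_k = 638/45
k=6  a_k=1  p_k/q_k = 879/62
…
k=8  a_k=1  p_k/q_k = 8549/603
k=9  a_k=2  p_k/q_k = 24768/1747
k=10  a_k=1  p_k/q_k = 33317/2350
k=11  a_k=1  p_k/q_k = 58085/4097
k=12  a_k=1  p_k/q_k = 91402/6447
k=13  a_k=5  p_k/q_k = 515095/36332
(x₁, y₁) = (515095, 36332);  515095² − 201·36332² = 1 ✓
(x_2, y_2) = (515095·515095 + 201·36332·36332, 515095·36332 + 36332·515095) = (530645718049, 37428863080)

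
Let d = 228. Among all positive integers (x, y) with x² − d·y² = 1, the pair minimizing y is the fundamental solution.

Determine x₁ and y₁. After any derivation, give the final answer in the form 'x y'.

√228 = [15; 10,30, …], period ℓ=2 (even) → k=1
i=0: a=15 ⇒ p=15, q=1
i=1: a=10 ⇒ p=151, q=10
→ (151, 10).  Check: 151²=22801, 228·10²=22800, difference 1.

151 10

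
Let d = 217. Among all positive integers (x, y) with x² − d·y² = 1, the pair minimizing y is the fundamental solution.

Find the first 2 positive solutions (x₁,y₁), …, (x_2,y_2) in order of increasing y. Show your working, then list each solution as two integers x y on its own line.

3844063 260952
29553640695937 2006231855952

[14; 1,2,1,2,1,…,2,1,28] for √217; ℓ=16 ⇒ convergent index 15
i=0: a=14 ⇒ p=14, q=1
i=1: a=1 ⇒ p=15, q=1
i=2: a=2 ⇒ p=44, q=3
i=3: a=1 ⇒ p=59, q=4
…
i=7: a=9 ⇒ p=3668, q=249
i=8: a=4 ⇒ p=15055, q=1022
…
i=11: a=1 ⇒ p=293381, q=19916
…
i=14: a=2 ⇒ p=2809702, q=190735
i=15: a=1 ⇒ p=3844063, q=260952
→ (3844063, 260952).  Check: 3844063²=14776820347969, 217·260952²=14776820347968, difference 1.
n=2: (3844063,260952)∘(3844063,260952) = (3844063·3844063+217·260952·260952, 3844063·260952+260952·3844063) = (29553640695937,2006231855952)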